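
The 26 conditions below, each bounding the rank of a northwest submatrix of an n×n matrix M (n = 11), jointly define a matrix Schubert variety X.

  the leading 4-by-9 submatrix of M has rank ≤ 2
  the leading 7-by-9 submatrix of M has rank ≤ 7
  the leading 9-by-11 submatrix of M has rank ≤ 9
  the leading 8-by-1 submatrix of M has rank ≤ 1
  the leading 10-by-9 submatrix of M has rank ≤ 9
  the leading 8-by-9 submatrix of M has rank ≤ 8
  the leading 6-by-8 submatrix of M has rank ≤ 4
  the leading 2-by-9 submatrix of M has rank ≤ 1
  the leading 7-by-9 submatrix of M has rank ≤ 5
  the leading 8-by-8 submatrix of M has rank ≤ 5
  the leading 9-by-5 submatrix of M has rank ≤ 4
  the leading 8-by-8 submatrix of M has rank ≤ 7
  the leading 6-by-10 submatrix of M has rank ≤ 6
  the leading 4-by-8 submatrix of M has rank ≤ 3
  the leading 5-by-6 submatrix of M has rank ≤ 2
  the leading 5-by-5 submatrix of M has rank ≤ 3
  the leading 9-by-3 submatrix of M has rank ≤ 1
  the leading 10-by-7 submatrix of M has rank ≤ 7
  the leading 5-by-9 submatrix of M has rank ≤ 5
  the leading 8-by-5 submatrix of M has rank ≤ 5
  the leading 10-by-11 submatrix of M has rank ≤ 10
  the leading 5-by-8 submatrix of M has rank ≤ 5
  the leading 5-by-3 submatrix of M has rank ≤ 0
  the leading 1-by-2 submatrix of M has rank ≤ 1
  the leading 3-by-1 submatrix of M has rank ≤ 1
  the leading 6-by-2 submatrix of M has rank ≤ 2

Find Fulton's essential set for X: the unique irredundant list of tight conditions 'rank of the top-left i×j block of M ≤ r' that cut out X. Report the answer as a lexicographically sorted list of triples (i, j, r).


Recovering R(i,j) via the rank-extension bound from the 26 conditions:

  row 1: 0  0  0  1  1  1  1  1  1  1  1
  row 2: 0  0  0  1  1  1  1  1  1  2  2
  row 3: 0  0  0  1  2  2  2  2  2  3  3
  row 4: 0  0  0  1  2  2  2  2  2  3  4
  row 5: 0  0  0  1  2  2  3  3  3  4  5
  row 6: 1  1  1  2  3  3  4  4  4  5  6
  row 7: 1  1  1  2  3  4  5  5  5  6  7
  row 8: 1  1  1  2  3  4  5  5  6  7  8
  row 9: 1  1  1  2  3  4  5  6  7  8  9
  row 10: 1  2  2  3  4  5  6  7  8  9  10
  row 11: 1  2  3  4  5  6  7  8  9  10  11

second differences of R give the permutation w = (4, 10, 5, 11, 7, 1, 6, 9, 8, 2, 3).

ℓ(w)=32; the 6 essential cells (i,j,r):

[(2, 9, 1), (4, 9, 2), (5, 3, 0), (5, 6, 2), (8, 8, 5), (9, 3, 1)]


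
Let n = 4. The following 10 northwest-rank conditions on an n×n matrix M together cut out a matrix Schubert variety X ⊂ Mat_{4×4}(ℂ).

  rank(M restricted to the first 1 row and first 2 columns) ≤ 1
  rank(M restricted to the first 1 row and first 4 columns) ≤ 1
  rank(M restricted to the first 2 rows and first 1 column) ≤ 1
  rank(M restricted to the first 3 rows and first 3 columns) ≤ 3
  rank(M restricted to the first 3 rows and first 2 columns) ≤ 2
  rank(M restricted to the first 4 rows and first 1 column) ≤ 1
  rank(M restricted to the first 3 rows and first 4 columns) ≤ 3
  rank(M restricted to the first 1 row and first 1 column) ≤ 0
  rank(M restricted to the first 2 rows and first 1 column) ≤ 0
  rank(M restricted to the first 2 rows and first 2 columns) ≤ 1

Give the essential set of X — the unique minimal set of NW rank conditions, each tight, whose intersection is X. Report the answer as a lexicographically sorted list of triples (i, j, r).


The tightest implied rank at each (i,j), from the 10 conditions:

  R[1]: 0 1 1 1
  R[2]: 0 1 2 2
  R[3]: 1 2 3 3
  R[4]: 1 2 3 4

giving w = (2, 3, 1, 4) via Δ²R.

|D(w)|=2, |Ess(w)|=1:

[(2, 1, 0)]


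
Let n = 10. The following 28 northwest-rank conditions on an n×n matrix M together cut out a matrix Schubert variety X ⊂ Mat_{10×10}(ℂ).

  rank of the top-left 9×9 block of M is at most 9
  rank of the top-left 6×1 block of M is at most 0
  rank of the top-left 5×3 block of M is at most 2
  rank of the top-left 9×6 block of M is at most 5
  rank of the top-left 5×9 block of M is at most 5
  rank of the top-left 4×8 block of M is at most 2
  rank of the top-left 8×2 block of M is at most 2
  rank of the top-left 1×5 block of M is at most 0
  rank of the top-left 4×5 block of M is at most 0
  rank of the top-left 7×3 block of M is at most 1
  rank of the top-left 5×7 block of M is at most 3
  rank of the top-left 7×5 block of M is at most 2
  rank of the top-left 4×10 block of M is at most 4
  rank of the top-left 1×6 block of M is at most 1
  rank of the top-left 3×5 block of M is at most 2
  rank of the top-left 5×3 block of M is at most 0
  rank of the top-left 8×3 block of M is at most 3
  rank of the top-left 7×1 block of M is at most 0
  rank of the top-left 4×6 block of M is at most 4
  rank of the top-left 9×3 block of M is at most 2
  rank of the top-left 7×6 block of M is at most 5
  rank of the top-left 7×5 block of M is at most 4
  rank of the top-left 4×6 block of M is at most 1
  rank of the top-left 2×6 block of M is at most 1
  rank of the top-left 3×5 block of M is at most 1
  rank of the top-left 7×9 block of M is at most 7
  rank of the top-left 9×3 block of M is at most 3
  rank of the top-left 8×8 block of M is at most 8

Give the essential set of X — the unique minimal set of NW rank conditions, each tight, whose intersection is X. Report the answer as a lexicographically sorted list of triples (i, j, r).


Rank table r_w(10×10) implied by the 28 constraints:

  row 1: 0 | 0 | 0 | 0 | 0 | 1 | 1 | 1 | 1 | 1
  row 2: 0 | 0 | 0 | 0 | 0 | 1 | 2 | 2 | 2 | 2
  row 3: 0 | 0 | 0 | 0 | 0 | 1 | 2 | 2 | 3 | 3
  row 4: 0 | 0 | 0 | 0 | 0 | 1 | 2 | 2 | 3 | 4
  row 5: 0 | 0 | 0 | 1 | 1 | 2 | 3 | 3 | 4 | 5
  row 6: 0 | 1 | 1 | 2 | 2 | 3 | 4 | 4 | 5 | 6
  row 7: 0 | 1 | 1 | 2 | 2 | 3 | 4 | 5 | 6 | 7
  row 8: 1 | 2 | 2 | 3 | 3 | 4 | 5 | 6 | 7 | 8
  row 9: 1 | 2 | 2 | 3 | 4 | 5 | 6 | 7 | 8 | 9
  row 10: 1 | 2 | 3 | 4 | 5 | 6 | 7 | 8 | 9 | 10

second differences of R give the permutation w = (6, 7, 9, 10, 4, 2, 8, 1, 5, 3).

7 SE-corners of the 30-cell Rothe diagram give Ess(w):

[(4, 5, 0), (4, 8, 2), (5, 3, 0), (7, 1, 0), (7, 3, 1), (7, 5, 2), (9, 3, 2)]


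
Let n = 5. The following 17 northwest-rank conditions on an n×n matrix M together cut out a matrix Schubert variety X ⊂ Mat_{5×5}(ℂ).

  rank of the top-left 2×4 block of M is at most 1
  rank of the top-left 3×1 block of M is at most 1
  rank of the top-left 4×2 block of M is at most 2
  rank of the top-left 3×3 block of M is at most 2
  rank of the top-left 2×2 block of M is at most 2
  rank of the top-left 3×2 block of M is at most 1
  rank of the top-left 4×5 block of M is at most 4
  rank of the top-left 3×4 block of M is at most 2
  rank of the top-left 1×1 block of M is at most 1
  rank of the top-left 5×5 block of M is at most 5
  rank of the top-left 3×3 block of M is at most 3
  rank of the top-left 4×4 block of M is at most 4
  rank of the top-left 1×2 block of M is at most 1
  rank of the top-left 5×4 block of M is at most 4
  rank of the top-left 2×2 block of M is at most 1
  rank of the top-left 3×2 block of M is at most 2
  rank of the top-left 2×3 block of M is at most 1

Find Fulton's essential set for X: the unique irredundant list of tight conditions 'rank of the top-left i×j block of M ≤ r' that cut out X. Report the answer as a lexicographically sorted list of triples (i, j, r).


Reconstructing r_w from the 17 given conditions:

  R[1]: 1, 1, 1, 1, 1
  R[2]: 1, 1, 1, 1, 2
  R[3]: 1, 1, 2, 2, 3
  R[4]: 1, 2, 3, 3, 4
  R[5]: 1, 2, 3, 4, 5

hence w(1..5) = (1, 5, 3, 2, 4).

|D(w)|=4, |Ess(w)|=2:

[(2, 4, 1), (3, 2, 1)]


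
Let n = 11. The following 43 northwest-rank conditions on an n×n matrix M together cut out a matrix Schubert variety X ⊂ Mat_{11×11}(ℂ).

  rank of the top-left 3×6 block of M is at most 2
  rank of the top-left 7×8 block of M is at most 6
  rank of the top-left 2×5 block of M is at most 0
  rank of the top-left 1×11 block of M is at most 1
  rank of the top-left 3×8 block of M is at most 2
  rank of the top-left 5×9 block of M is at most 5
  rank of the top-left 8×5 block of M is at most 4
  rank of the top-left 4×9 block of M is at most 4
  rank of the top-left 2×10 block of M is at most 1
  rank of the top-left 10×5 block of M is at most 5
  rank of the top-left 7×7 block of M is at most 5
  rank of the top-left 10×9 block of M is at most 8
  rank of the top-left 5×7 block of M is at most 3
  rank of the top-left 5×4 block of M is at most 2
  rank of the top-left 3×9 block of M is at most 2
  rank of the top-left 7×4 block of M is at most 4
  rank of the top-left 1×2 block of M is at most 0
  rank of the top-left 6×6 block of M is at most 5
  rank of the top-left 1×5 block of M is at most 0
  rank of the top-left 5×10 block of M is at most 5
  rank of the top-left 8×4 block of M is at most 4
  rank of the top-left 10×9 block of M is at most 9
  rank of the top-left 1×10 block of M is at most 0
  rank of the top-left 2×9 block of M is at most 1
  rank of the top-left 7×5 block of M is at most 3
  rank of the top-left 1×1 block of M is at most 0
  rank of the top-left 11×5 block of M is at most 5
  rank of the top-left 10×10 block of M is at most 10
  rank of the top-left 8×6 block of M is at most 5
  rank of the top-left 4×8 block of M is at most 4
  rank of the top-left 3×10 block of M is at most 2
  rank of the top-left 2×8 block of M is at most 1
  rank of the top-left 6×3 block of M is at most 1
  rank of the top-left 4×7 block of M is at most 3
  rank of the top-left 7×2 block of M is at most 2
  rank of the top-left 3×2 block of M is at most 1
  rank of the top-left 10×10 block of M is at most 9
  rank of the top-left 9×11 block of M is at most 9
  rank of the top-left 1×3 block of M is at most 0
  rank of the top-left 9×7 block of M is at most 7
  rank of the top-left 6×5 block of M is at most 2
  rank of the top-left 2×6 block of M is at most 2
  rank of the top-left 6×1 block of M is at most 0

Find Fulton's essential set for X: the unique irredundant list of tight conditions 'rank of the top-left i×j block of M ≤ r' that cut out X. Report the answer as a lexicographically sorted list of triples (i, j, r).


Propagating the 43 rank bounds to every northwest block:

  0  0  0  0  0  0  0  0  0  0  1
  0  0  0  0  0  1  1  1  1  1  2
  0  1  1  1  1  2  2  2  2  2  3
  0  1  1  2  2  3  3  3  3  3  4
  0  1  1  2  2  3  3  4  4  4  5
  0  1  1  2  2  3  4  5  5  5  6
  1  2  2  3  3  4  5  6  6  6  7
  1  2  3  4  4  5  6  7  7  7  8
  1  2  3  4  5  6  7  8  8  8  9
  1  2  3  4  5  6  7  8  8  9  10
  1  2  3  4  5  6  7  8  9  10  11

giving w = (11, 6, 2, 4, 8, 7, 1, 3, 5, 10, 9) via Δ²R.

|D(w)|=26, |Ess(w)|=7:

[(1, 10, 0), (2, 5, 0), (5, 7, 3), (6, 1, 0), (6, 3, 1), (6, 5, 2), (10, 9, 8)]


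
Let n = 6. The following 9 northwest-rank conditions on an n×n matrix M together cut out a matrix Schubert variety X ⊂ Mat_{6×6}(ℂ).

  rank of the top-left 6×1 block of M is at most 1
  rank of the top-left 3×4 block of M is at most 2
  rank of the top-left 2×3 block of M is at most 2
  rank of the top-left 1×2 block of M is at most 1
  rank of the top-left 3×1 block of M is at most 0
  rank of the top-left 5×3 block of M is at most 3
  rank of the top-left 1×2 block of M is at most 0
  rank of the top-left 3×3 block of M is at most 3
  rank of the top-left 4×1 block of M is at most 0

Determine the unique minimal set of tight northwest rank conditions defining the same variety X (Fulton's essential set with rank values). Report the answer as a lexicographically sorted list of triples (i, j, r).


Computing R[i][j] = min implied NW-rank bound (n=6, 9 conditions):

  i=1: 0, 0, 1, 1, 1, 1
  i=2: 0, 1, 2, 2, 2, 2
  i=3: 0, 1, 2, 2, 3, 3
  i=4: 0, 1, 2, 3, 4, 4
  i=5: 1, 2, 3, 4, 5, 5
  i=6: 1, 2, 3, 4, 5, 6

so w = (3, 2, 5, 4, 1, 6).

3 SE-corners of the 6-cell Rothe diagram give Ess(w):

[(1, 2, 0), (3, 4, 2), (4, 1, 0)]


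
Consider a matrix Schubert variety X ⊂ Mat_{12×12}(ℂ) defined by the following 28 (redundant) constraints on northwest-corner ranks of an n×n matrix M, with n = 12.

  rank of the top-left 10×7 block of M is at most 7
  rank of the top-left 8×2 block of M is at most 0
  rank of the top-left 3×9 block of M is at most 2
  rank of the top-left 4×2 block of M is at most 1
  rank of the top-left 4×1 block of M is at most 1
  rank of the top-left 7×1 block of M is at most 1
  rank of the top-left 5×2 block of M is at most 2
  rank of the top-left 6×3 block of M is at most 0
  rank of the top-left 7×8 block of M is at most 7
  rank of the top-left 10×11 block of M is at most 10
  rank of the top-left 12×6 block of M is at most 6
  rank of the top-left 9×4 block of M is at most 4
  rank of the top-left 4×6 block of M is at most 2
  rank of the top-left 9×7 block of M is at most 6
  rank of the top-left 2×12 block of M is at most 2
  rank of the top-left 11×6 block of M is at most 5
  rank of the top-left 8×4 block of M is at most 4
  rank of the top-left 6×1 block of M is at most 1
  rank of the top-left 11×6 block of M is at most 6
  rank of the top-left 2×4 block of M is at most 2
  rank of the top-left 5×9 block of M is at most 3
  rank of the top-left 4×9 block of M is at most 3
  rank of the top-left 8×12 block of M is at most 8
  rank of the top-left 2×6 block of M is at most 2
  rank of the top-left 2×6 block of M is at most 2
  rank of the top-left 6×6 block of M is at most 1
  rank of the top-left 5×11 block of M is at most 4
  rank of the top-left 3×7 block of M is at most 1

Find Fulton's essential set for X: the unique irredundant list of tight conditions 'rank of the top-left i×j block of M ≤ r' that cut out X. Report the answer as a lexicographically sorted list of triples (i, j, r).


The tightest implied rank at each (i,j), from the 28 conditions:

  i=1: 0 | 0 | 0 | 1 | 1 | 1 | 1 | 1 | 1 | 1 | 1 | 1
  i=2: 0 | 0 | 0 | 1 | 1 | 1 | 1 | 2 | 2 | 2 | 2 | 2
  i=3: 0 | 0 | 0 | 1 | 1 | 1 | 1 | 2 | 2 | 3 | 3 | 3
  i=4: 0 | 0 | 0 | 1 | 1 | 1 | 2 | 3 | 3 | 4 | 4 | 4
  i=5: 0 | 0 | 0 | 1 | 1 | 1 | 2 | 3 | 3 | 4 | 4 | 5
  i=6: 0 | 0 | 0 | 1 | 1 | 1 | 2 | 3 | 4 | 5 | 5 | 6
  i=7: 0 | 0 | 1 | 2 | 2 | 2 | 3 | 4 | 5 | 6 | 6 | 7
  i=8: 0 | 0 | 1 | 2 | 3 | 3 | 4 | 5 | 6 | 7 | 7 | 8
  i=9: 1 | 1 | 2 | 3 | 4 | 4 | 5 | 6 | 7 | 8 | 8 | 9
  i=10: 1 | 2 | 3 | 4 | 5 | 5 | 6 | 7 | 8 | 9 | 9 | 10
  i=11: 1 | 2 | 3 | 4 | 5 | 5 | 6 | 7 | 8 | 9 | 10 | 11
  i=12: 1 | 2 | 3 | 4 | 5 | 6 | 7 | 8 | 9 | 10 | 11 | 12

second differences of R give the permutation w = (4, 8, 10, 7, 12, 9, 3, 5, 1, 2, 11, 6).

Rothe diagram D(w) (38 cells), 8 SE-corners (essential conditions):

[(3, 7, 1), (3, 9, 2), (5, 9, 3), (5, 11, 4), (6, 3, 0), (6, 6, 1), (8, 2, 0), (11, 6, 5)]


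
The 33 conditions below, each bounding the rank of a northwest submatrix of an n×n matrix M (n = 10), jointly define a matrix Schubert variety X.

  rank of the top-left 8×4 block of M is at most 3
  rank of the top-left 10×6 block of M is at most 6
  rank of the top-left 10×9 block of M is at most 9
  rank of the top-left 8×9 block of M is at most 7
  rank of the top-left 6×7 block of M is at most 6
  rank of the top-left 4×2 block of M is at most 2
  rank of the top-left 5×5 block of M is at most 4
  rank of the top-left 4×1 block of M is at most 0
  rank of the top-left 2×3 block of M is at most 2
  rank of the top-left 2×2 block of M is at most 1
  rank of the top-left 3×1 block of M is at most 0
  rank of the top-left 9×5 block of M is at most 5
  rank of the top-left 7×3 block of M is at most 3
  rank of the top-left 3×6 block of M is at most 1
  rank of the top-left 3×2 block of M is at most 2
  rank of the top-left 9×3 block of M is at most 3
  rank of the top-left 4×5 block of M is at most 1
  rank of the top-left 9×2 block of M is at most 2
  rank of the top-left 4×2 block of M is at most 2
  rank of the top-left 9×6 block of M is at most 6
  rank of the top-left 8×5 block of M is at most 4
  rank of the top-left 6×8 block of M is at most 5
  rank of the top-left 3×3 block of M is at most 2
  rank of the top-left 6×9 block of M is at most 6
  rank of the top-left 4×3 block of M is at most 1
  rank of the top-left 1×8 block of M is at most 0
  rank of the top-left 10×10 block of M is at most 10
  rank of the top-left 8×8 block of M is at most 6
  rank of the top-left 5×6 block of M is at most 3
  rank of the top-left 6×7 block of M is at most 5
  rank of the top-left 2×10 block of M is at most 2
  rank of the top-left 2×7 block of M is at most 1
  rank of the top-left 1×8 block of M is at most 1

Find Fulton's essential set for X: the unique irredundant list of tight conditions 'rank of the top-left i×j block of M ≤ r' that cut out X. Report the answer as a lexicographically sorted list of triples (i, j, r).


Rank table r_w(10×10) implied by the 33 constraints:

  i=1: 0 0 0 0 0 0 0 0 1 1
  i=2: 0 1 1 1 1 1 1 1 2 2
  i=3: 0 1 1 1 1 1 2 2 3 3
  i=4: 0 1 1 1 1 2 3 3 4 4
  i=5: 1 2 2 2 2 3 4 4 5 5
  i=6: 1 2 3 3 3 4 5 5 6 6
  i=7: 1 2 3 3 4 5 6 6 7 7
  i=8: 1 2 3 3 4 5 6 6 7 8
  i=9: 1 2 3 4 5 6 7 7 8 9
  i=10: 1 2 3 4 5 6 7 8 9 10

giving w = (9, 2, 7, 6, 1, 3, 5, 10, 4, 8) via Δ²R.

Fulton essential set (6 of the 21 Rothe cells):

[(1, 8, 0), (3, 6, 1), (4, 1, 0), (4, 5, 1), (8, 4, 3), (8, 8, 6)]


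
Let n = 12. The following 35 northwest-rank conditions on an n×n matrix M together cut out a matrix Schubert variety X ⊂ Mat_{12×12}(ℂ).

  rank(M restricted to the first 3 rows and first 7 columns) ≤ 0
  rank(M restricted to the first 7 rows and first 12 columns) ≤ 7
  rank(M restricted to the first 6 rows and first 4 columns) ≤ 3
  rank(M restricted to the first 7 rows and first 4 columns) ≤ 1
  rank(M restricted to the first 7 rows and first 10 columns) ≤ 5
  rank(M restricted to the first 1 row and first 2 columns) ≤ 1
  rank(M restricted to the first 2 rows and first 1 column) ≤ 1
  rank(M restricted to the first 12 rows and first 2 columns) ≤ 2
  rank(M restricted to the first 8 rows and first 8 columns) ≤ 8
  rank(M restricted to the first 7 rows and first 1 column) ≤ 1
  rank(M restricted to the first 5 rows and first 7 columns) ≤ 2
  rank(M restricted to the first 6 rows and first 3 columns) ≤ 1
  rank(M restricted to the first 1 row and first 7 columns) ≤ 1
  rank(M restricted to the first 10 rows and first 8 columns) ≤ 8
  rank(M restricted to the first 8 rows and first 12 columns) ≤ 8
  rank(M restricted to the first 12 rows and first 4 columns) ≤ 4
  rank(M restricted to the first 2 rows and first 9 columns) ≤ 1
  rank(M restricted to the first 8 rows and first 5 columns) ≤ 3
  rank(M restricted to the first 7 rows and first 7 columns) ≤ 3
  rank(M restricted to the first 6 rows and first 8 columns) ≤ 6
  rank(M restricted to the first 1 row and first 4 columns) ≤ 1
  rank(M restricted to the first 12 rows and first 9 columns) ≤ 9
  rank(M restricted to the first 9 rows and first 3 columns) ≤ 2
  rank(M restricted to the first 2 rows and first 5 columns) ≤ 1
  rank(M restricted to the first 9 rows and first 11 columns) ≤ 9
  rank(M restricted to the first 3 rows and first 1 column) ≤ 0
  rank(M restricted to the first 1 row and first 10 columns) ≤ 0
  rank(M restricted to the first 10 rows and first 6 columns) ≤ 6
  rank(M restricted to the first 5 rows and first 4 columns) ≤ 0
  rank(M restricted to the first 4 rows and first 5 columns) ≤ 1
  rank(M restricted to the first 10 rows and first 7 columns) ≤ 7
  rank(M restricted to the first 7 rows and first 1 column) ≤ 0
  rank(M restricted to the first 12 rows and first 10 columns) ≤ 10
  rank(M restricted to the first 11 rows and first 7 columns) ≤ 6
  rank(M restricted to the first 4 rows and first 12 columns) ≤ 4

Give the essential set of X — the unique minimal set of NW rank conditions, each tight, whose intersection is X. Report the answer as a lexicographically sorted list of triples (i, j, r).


The tightest implied rank at each (i,j), from the 35 conditions:

  0 | 0 | 0 | 0 | 0 | 0 | 0 | 0 | 0 | 0 | 1 | 1
  0 | 0 | 0 | 0 | 0 | 0 | 0 | 1 | 1 | 1 | 2 | 2
  0 | 0 | 0 | 0 | 0 | 0 | 0 | 1 | 2 | 2 | 3 | 3
  0 | 0 | 0 | 0 | 1 | 1 | 1 | 2 | 3 | 3 | 4 | 4
  0 | 0 | 0 | 0 | 1 | 2 | 2 | 3 | 4 | 4 | 5 | 5
  0 | 1 | 1 | 1 | 2 | 3 | 3 | 4 | 5 | 5 | 6 | 6
  0 | 1 | 1 | 1 | 2 | 3 | 3 | 4 | 5 | 5 | 6 | 7
  1 | 2 | 2 | 2 | 3 | 4 | 4 | 5 | 6 | 6 | 7 | 8
  1 | 2 | 2 | 3 | 4 | 5 | 5 | 6 | 7 | 7 | 8 | 9
  1 | 2 | 3 | 4 | 5 | 6 | 6 | 7 | 8 | 8 | 9 | 10
  1 | 2 | 3 | 4 | 5 | 6 | 6 | 7 | 8 | 9 | 10 | 11
  1 | 2 | 3 | 4 | 5 | 6 | 7 | 8 | 9 | 10 | 11 | 12

giving w = (11, 8, 9, 5, 6, 2, 12, 1, 4, 3, 10, 7) via Δ²R.

ℓ(w)=40; the 9 essential cells (i,j,r):

[(1, 10, 0), (3, 7, 0), (5, 4, 0), (7, 1, 0), (7, 4, 1), (7, 7, 3), (7, 10, 5), (9, 3, 2), (11, 7, 6)]


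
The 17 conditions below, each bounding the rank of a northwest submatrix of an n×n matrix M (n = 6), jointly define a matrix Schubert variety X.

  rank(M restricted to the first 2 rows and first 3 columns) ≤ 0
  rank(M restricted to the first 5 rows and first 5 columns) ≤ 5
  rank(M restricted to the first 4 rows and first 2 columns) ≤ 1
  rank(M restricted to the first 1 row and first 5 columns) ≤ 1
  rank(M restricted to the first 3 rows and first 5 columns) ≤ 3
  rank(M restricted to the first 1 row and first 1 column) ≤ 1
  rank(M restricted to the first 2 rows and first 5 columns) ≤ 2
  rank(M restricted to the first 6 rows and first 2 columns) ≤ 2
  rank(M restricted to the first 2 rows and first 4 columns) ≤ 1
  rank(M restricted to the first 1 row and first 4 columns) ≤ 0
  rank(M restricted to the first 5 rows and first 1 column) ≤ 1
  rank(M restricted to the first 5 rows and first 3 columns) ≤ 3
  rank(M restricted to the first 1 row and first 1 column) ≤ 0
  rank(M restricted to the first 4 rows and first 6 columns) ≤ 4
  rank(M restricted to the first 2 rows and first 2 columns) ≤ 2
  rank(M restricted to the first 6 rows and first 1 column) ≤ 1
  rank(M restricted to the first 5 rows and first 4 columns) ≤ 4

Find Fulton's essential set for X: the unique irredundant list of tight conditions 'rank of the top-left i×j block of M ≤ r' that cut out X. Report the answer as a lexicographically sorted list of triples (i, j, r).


The tightest implied rank at each (i,j), from the 17 conditions:

  0, 0, 0, 0, 1, 1
  0, 0, 0, 1, 2, 2
  1, 1, 1, 2, 3, 3
  1, 1, 2, 3, 4, 4
  1, 2, 3, 4, 5, 5
  1, 2, 3, 4, 5, 6

the unique w with this rank table is (5, 4, 1, 3, 2, 6).

Fulton essential set (3 of the 8 Rothe cells):

[(1, 4, 0), (2, 3, 0), (4, 2, 1)]


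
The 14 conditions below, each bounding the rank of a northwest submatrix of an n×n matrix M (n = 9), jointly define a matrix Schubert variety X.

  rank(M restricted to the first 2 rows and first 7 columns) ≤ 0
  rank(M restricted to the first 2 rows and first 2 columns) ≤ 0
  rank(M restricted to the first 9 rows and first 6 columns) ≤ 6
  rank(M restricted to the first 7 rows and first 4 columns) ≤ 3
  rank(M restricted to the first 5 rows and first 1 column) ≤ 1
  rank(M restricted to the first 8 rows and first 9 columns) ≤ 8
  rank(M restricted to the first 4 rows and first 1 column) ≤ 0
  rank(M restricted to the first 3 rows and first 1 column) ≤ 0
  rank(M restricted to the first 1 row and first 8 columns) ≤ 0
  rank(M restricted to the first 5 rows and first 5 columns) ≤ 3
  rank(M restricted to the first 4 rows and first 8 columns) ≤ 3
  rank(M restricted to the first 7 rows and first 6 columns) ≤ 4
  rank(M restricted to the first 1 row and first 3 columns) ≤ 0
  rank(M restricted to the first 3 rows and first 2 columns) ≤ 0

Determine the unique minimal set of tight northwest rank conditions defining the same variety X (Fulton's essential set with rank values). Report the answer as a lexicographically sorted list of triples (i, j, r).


Rank table r_w(9×9) implied by the 14 constraints:

  0, 0, 0, 0, 0, 0, 0, 0, 1
  0, 0, 0, 0, 0, 0, 0, 1, 2
  0, 0, 1, 1, 1, 1, 1, 2, 3
  0, 1, 2, 2, 2, 2, 2, 3, 4
  1, 2, 3, 3, 3, 3, 3, 4, 5
  1, 2, 3, 3, 4, 4, 4, 5, 6
  1, 2, 3, 3, 4, 4, 5, 6, 7
  1, 2, 3, 4, 5, 5, 6, 7, 8
  1, 2, 3, 4, 5, 6, 7, 8, 9

hence w(1..9) = (9, 8, 3, 2, 1, 5, 7, 4, 6).

6 SE-corners of the 21-cell Rothe diagram give Ess(w):

[(1, 8, 0), (2, 7, 0), (3, 2, 0), (4, 1, 0), (7, 4, 3), (7, 6, 4)]


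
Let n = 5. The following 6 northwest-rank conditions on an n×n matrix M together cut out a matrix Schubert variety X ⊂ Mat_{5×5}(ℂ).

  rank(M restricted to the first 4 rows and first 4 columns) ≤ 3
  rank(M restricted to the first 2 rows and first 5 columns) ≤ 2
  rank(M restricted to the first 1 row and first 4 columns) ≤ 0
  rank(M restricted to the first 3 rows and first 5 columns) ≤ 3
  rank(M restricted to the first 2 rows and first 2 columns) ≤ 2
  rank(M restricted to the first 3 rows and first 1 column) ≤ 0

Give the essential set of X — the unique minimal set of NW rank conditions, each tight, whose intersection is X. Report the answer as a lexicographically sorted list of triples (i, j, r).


Rank table r_w(5×5) implied by the 6 constraints:

  R[1]: 0 0 0 0 1
  R[2]: 0 1 1 1 2
  R[3]: 0 1 2 2 3
  R[4]: 1 2 3 3 4
  R[5]: 1 2 3 4 5

second differences of R give the permutation w = (5, 2, 3, 1, 4).

Rothe diagram D(w) (6 cells), 2 SE-corners (essential conditions):

[(1, 4, 0), (3, 1, 0)]


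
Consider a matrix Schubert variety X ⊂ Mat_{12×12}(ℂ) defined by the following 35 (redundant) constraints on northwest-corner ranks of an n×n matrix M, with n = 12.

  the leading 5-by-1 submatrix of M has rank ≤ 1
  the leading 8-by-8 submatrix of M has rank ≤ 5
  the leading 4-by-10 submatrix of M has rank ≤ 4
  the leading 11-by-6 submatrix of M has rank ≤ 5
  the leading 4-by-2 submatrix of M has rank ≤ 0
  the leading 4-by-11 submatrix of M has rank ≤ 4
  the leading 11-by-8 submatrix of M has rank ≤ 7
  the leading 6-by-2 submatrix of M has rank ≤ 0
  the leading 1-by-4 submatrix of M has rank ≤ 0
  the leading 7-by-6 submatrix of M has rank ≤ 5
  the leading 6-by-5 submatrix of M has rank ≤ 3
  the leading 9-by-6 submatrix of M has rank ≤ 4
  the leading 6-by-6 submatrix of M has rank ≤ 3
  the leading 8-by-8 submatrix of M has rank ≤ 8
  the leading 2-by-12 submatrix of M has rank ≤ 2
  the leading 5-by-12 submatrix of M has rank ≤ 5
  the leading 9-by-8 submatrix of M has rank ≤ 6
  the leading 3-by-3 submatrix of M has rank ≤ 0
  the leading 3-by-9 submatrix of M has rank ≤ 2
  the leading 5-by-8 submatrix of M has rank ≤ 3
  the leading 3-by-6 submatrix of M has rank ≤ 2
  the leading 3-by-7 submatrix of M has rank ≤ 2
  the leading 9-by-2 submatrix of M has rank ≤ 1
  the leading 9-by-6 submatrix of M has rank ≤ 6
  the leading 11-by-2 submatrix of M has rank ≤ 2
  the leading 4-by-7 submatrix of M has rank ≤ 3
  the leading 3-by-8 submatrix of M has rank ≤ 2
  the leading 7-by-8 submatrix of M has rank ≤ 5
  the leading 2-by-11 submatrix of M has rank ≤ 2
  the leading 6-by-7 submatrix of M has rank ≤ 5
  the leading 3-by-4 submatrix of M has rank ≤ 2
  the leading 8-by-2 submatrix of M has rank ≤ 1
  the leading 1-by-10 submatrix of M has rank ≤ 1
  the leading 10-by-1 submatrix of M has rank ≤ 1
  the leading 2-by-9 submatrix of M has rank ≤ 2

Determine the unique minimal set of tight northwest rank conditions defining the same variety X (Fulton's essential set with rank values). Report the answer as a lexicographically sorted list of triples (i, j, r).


Recovering R(i,j) via the rank-extension bound from the 35 conditions:

  R[1]: 0 | 0 | 0 | 0 | 1 | 1 | 1 | 1 | 1 | 1 | 1 | 1
  R[2]: 0 | 0 | 0 | 1 | 2 | 2 | 2 | 2 | 2 | 2 | 2 | 2
  R[3]: 0 | 0 | 0 | 1 | 2 | 2 | 2 | 2 | 2 | 3 | 3 | 3
  R[4]: 0 | 0 | 1 | 2 | 3 | 3 | 3 | 3 | 3 | 4 | 4 | 4
  R[5]: 0 | 0 | 1 | 2 | 3 | 3 | 3 | 3 | 4 | 5 | 5 | 5
  R[6]: 0 | 0 | 1 | 2 | 3 | 3 | 4 | 4 | 5 | 6 | 6 | 6
  R[7]: 1 | 1 | 2 | 3 | 4 | 4 | 5 | 5 | 6 | 7 | 7 | 7
  R[8]: 1 | 1 | 2 | 3 | 4 | 4 | 5 | 5 | 6 | 7 | 8 | 8
  R[9]: 1 | 1 | 2 | 3 | 4 | 4 | 5 | 6 | 7 | 8 | 9 | 9
  R[10]: 1 | 2 | 3 | 4 | 5 | 5 | 6 | 7 | 8 | 9 | 10 | 10
  R[11]: 1 | 2 | 3 | 4 | 5 | 5 | 6 | 7 | 8 | 9 | 10 | 11
  R[12]: 1 | 2 | 3 | 4 | 5 | 6 | 7 | 8 | 9 | 10 | 11 | 12

giving w = (5, 4, 10, 3, 9, 7, 1, 11, 8, 2, 12, 6) via Δ²R.

10 SE-corners of the 30-cell Rothe diagram give Ess(w):

[(1, 4, 0), (3, 3, 0), (3, 9, 2), (5, 8, 3), (6, 2, 0), (6, 6, 3), (8, 8, 5), (9, 2, 1), (9, 6, 4), (11, 6, 5)]


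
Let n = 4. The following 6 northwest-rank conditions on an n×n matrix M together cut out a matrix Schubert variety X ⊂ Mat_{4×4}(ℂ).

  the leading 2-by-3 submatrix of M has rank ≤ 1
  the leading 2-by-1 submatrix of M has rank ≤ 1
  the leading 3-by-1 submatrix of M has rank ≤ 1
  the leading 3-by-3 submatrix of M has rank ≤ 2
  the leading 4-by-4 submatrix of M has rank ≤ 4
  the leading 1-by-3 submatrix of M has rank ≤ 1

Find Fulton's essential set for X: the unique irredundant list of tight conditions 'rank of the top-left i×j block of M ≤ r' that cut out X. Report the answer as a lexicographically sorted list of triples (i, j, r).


Rank table r_w(4×4) implied by the 6 constraints:

  row 1: 1  1  1  1
  row 2: 1  1  1  2
  row 3: 1  2  2  3
  row 4: 1  2  3  4

reading off 1-entries of Δ²R: w = (1, 4, 2, 3).

|D(w)|=2, |Ess(w)|=1:

[(2, 3, 1)]


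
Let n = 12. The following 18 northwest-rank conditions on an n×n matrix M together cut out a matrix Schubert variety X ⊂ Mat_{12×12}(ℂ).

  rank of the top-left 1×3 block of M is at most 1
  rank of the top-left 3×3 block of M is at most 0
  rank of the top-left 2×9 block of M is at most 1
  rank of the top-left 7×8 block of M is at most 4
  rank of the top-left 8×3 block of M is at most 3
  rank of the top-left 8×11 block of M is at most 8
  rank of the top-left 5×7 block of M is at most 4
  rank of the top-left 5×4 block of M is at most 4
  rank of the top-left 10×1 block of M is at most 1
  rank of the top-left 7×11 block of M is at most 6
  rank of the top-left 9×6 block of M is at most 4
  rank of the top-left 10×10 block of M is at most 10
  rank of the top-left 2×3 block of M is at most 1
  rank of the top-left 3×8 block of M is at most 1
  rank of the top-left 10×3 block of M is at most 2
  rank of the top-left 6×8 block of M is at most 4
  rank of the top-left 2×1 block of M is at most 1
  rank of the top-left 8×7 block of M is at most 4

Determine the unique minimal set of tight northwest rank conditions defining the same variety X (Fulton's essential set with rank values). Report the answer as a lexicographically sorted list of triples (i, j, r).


The tightest implied rank at each (i,j), from the 18 conditions:

  0  0  0  1  1  1  1  1  1  1  1  1
  0  0  0  1  1  1  1  1  1  2  2  2
  0  0  0  1  1  1  1  1  2  3  3  3
  1  1  1  2  2  2  2  2  3  4  4  4
  1  2  2  3  3  3  3  3  4  5  5  5
  1  2  2  3  4  4  4  4  5  6  6  6
  1  2  2  3  4  4  4  4  5  6  6  7
  1  2  2  3  4  4  4  5  6  7  7  8
  1  2  2  3  4  4  5  6  7  8  8  9
  1  2  2  3  4  5  6  7  8  9  9  10
  1  2  3  4  5  6  7  8  9  10  10  11
  1  2  3  4  5  6  7  8  9  10  11  12

so w = (4, 10, 9, 1, 2, 5, 12, 8, 7, 6, 3, 11).

|D(w)|=30, |Ess(w)|=8:

[(2, 9, 1), (3, 3, 0), (3, 8, 1), (7, 8, 4), (7, 11, 6), (8, 7, 4), (9, 6, 4), (10, 3, 2)]


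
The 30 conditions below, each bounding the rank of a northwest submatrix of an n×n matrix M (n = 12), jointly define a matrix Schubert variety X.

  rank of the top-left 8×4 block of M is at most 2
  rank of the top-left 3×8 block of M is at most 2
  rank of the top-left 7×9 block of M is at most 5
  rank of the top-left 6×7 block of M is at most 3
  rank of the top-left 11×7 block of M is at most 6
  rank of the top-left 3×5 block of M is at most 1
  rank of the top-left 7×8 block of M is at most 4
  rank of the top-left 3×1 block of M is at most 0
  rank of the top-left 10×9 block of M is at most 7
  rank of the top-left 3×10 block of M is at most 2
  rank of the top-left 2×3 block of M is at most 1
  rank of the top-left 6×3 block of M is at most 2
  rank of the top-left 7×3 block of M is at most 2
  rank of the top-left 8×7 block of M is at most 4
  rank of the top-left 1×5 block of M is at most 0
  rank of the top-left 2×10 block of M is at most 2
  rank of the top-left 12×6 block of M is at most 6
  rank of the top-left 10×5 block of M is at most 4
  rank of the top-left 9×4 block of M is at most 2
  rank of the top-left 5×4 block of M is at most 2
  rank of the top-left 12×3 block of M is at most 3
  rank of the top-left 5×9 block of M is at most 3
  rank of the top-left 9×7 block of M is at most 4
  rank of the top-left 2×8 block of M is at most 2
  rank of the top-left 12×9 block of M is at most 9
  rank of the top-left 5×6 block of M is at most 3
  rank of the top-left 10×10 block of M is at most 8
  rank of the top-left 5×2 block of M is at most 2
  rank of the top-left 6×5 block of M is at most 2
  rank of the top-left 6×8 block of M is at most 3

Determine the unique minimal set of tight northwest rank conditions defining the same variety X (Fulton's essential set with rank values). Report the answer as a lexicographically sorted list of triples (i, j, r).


Propagating the 30 rank bounds to every northwest block:

  0 | 0 | 0 | 0 | 0 | 1 | 1 | 1 | 1 | 1 | 1 | 1
  0 | 1 | 1 | 1 | 1 | 2 | 2 | 2 | 2 | 2 | 2 | 2
  0 | 1 | 1 | 1 | 1 | 2 | 2 | 2 | 2 | 2 | 3 | 3
  1 | 2 | 2 | 2 | 2 | 3 | 3 | 3 | 3 | 3 | 4 | 4
  1 | 2 | 2 | 2 | 2 | 3 | 3 | 3 | 3 | 4 | 5 | 5
  1 | 2 | 2 | 2 | 2 | 3 | 3 | 3 | 4 | 5 | 6 | 6
  1 | 2 | 2 | 2 | 3 | 4 | 4 | 4 | 5 | 6 | 7 | 7
  1 | 2 | 2 | 2 | 3 | 4 | 4 | 5 | 6 | 7 | 8 | 8
  1 | 2 | 2 | 2 | 3 | 4 | 4 | 5 | 6 | 7 | 8 | 9
  1 | 2 | 3 | 3 | 4 | 5 | 5 | 6 | 7 | 8 | 9 | 10
  1 | 2 | 3 | 4 | 5 | 6 | 6 | 7 | 8 | 9 | 10 | 11
  1 | 2 | 3 | 4 | 5 | 6 | 7 | 8 | 9 | 10 | 11 | 12

reading off 1-entries of Δ²R: w = (6, 2, 11, 1, 10, 9, 5, 8, 12, 3, 4, 7).

Rothe diagram D(w) (33 cells), 9 SE-corners (essential conditions):

[(1, 5, 0), (3, 1, 0), (3, 5, 1), (3, 10, 2), (5, 9, 3), (6, 5, 2), (6, 8, 3), (9, 4, 2), (9, 7, 4)]


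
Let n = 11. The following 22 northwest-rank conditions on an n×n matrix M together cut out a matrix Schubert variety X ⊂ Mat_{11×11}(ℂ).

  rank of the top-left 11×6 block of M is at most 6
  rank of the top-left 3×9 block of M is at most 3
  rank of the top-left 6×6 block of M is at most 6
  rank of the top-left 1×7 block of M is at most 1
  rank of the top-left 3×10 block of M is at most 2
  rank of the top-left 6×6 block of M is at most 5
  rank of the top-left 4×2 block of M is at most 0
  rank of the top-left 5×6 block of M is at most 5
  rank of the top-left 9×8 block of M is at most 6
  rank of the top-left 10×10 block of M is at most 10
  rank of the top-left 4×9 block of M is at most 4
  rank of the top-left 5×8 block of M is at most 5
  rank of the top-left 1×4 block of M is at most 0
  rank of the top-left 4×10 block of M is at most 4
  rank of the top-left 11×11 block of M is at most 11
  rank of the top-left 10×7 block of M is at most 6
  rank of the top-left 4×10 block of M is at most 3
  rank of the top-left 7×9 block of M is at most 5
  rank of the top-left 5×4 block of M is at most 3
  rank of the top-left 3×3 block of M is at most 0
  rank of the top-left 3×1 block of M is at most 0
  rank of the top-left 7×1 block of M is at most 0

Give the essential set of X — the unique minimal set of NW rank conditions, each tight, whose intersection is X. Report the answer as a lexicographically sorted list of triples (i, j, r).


Recovering R(i,j) via the rank-extension bound from the 22 conditions:

  row 1: 0 | 0 | 0 | 0 | 1 | 1 | 1 | 1 | 1 | 1 | 1
  row 2: 0 | 0 | 0 | 1 | 2 | 2 | 2 | 2 | 2 | 2 | 2
  row 3: 0 | 0 | 0 | 1 | 2 | 2 | 2 | 2 | 2 | 2 | 3
  row 4: 0 | 0 | 1 | 2 | 3 | 3 | 3 | 3 | 3 | 3 | 4
  row 5: 0 | 1 | 2 | 3 | 4 | 4 | 4 | 4 | 4 | 4 | 5
  row 6: 0 | 1 | 2 | 3 | 4 | 5 | 5 | 5 | 5 | 5 | 6
  row 7: 0 | 1 | 2 | 3 | 4 | 5 | 5 | 5 | 5 | 6 | 7
  row 8: 1 | 2 | 3 | 4 | 5 | 6 | 6 | 6 | 6 | 7 | 8
  row 9: 1 | 2 | 3 | 4 | 5 | 6 | 6 | 6 | 7 | 8 | 9
  row 10: 1 | 2 | 3 | 4 | 5 | 6 | 6 | 7 | 8 | 9 | 10
  row 11: 1 | 2 | 3 | 4 | 5 | 6 | 7 | 8 | 9 | 10 | 11

giving w = (5, 4, 11, 3, 2, 6, 10, 1, 9, 8, 7) via Δ²R.

Rothe diagram D(w) (26 cells), 8 SE-corners (essential conditions):

[(1, 4, 0), (3, 3, 0), (3, 10, 2), (4, 2, 0), (7, 1, 0), (7, 9, 5), (9, 8, 6), (10, 7, 6)]


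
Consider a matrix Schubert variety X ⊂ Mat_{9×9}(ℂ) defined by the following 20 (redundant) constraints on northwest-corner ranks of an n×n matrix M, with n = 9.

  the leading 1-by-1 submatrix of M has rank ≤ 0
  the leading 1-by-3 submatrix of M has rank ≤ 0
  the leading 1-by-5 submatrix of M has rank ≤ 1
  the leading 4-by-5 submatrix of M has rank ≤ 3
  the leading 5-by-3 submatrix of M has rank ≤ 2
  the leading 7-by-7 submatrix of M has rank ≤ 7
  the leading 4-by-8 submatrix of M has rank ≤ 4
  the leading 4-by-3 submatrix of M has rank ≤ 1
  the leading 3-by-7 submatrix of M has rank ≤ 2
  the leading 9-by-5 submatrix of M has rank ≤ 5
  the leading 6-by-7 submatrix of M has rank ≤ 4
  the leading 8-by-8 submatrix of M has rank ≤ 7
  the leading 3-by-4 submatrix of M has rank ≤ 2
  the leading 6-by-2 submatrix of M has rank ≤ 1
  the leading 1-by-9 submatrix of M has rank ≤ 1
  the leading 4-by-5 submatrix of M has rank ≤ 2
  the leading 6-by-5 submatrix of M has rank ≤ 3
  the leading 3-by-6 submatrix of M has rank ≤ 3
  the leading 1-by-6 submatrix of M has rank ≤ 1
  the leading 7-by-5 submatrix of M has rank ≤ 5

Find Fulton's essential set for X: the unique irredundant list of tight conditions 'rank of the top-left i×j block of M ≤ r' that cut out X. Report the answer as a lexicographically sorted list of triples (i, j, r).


The tightest implied rank at each (i,j), from the 20 conditions:

  0 | 0 | 0 | 1 | 1 | 1 | 1 | 1 | 1
  1 | 1 | 1 | 2 | 2 | 2 | 2 | 2 | 2
  1 | 1 | 1 | 2 | 2 | 2 | 2 | 3 | 3
  1 | 1 | 1 | 2 | 2 | 3 | 3 | 4 | 4
  1 | 1 | 2 | 3 | 3 | 4 | 4 | 5 | 5
  1 | 1 | 2 | 3 | 3 | 4 | 4 | 5 | 6
  1 | 2 | 3 | 4 | 4 | 5 | 5 | 6 | 7
  1 | 2 | 3 | 4 | 5 | 6 | 6 | 7 | 8
  1 | 2 | 3 | 4 | 5 | 6 | 7 | 8 | 9

giving w = (4, 1, 8, 6, 3, 9, 2, 5, 7) via Δ²R.

D(w) has 15 cells with 7 SE-corners; essential set:

[(1, 3, 0), (3, 7, 2), (4, 3, 1), (4, 5, 2), (6, 2, 1), (6, 5, 3), (6, 7, 4)]


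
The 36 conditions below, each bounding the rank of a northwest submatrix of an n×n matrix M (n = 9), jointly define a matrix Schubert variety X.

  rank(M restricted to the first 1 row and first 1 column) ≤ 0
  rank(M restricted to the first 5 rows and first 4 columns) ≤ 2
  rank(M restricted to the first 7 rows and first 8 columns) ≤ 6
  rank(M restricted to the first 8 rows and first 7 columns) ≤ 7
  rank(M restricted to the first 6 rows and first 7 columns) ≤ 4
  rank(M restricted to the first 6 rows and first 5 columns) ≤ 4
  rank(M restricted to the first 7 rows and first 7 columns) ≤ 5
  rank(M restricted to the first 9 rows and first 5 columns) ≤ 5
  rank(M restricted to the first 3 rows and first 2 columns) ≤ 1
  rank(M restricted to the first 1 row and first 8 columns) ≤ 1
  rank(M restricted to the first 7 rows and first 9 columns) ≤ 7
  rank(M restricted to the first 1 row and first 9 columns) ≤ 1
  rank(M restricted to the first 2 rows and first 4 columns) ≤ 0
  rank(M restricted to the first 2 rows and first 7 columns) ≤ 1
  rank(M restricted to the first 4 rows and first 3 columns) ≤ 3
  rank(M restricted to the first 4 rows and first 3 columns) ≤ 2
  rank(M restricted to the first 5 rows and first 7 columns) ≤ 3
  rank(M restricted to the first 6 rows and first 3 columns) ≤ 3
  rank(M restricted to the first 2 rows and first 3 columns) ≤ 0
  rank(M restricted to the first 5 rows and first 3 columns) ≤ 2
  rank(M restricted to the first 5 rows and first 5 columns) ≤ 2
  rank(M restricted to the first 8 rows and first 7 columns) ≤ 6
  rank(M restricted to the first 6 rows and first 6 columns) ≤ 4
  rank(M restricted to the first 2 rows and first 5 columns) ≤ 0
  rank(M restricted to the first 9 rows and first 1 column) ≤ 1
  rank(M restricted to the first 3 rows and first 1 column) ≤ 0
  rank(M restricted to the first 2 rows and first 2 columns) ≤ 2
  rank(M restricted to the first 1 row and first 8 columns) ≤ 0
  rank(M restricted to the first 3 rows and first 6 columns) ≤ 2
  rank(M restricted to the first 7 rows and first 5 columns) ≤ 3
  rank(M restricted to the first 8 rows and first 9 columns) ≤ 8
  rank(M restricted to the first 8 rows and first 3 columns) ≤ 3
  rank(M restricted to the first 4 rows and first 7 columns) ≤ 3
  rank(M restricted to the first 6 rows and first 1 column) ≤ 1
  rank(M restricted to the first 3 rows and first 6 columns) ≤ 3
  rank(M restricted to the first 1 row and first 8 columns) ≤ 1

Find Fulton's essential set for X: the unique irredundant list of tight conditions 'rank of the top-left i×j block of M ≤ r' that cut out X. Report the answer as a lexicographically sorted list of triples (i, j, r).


Propagating the 36 rank bounds to every northwest block:

  R[1]: 0 | 0 | 0 | 0 | 0 | 0 | 0 | 0 | 1
  R[2]: 0 | 0 | 0 | 0 | 0 | 1 | 1 | 1 | 2
  R[3]: 0 | 1 | 1 | 1 | 1 | 2 | 2 | 2 | 3
  R[4]: 1 | 2 | 2 | 2 | 2 | 3 | 3 | 3 | 4
  R[5]: 1 | 2 | 2 | 2 | 2 | 3 | 3 | 4 | 5
  R[6]: 1 | 2 | 3 | 3 | 3 | 4 | 4 | 5 | 6
  R[7]: 1 | 2 | 3 | 3 | 3 | 4 | 5 | 6 | 7
  R[8]: 1 | 2 | 3 | 4 | 4 | 5 | 6 | 7 | 8
  R[9]: 1 | 2 | 3 | 4 | 5 | 6 | 7 | 8 | 9

giving w = (9, 6, 2, 1, 8, 3, 7, 4, 5) via Δ²R.

Fulton essential set (6 of the 20 Rothe cells):

[(1, 8, 0), (2, 5, 0), (3, 1, 0), (5, 5, 2), (5, 7, 3), (7, 5, 3)]
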